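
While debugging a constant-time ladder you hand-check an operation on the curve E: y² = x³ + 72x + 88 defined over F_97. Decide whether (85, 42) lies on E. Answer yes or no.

yes

y² = 42² ≡ 18; x³ + 72x + 88 = 620333 ≡ 18 (mod 97). 18 = 18.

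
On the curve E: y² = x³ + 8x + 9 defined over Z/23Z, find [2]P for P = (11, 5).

tangent at (11, 5): λ = (3·11² + 8)/(2·5) ≡ 3/10. 10⁻¹ ≡ 7 (mod 23) since 10·7 = 70 ≡ 1, so λ ≡ 3·7 ≡ 21.
  x = λ² - 11 - 11 = 441 - 22 ≡ 5; y = λ·(11 - 5) - 5 ≡ 6. → (5, 6)

(5, 6)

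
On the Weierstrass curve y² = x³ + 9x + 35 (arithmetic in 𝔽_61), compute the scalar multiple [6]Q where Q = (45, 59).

(48, 10)

Double-and-add on 6 = (110)₂. Start with Q = (45, 59) for the leading 1-bit.
double: tangent at (45, 59): λ = (3·45² + 9)/(2·59) ≡ 45/57. 57⁻¹ ≡ 15 (mod 61), so λ ≡ 45·15 ≡ 4.
  x = λ² - 45 - 45 = 16 - 90 ≡ 48; y = λ·(45 - 48) - 59 ≡ 51. → (48, 51)
add Q: (48, 51) + (45, 59). λ = (59 - 51)/(45 - 48) ≡ 8/58 mod 61. 58⁻¹ ≡ 20 (mod 61) since 58·20 = 1160 ≡ 1, so λ ≡ 38.
  x = λ² - 48 - 45 = 1444 - 93 ≡ 9; y = λ·(48 - 9) - 51 ≡ 28. → (9, 28)
double: tangent at (9, 28): λ = (3·9² + 9)/(2·28) ≡ 8/56. 56⁻¹ ≡ 12 (mod 61), so λ ≡ 8·12 ≡ 35.
  x = λ² - 9 - 9 = 1225 - 18 ≡ 48; y = λ·(9 - 48) - 28 ≡ 10. → (48, 10)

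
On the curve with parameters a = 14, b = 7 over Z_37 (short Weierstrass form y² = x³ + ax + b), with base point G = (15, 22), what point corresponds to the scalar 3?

(32, 16)

Repeated addition: build up to 3G.
2G: tangent at (15, 22): λ = (3·15² + 14)/(2·22) ≡ 23/7. 7⁻¹ ≡ 16 (mod 37), so λ ≡ 23·16 ≡ 35.
  x = λ² - 15 - 15 = 1225 - 30 ≡ 11; y = λ·(15 - 11) - 22 ≡ 7. → (11, 7)
3G: (11, 7) + (15, 22). λ = (22 - 7)/(15 - 11) ≡ 15/4 mod 37. 4⁻¹ ≡ 28 (mod 37) since 4·28 = 112 ≡ 1, so λ ≡ 13.
  x = λ² - 11 - 15 = 169 - 26 ≡ 32; y = λ·(11 - 32) - 7 ≡ 16. → (32, 16)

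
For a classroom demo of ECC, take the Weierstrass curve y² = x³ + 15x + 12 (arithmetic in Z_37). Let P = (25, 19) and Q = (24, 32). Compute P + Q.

(9, 32)

(25, 19) + (24, 32). λ = (32 - 19)/(24 - 25) ≡ 13/36 mod 37. 36⁻¹ ≡ 36 (mod 37), so λ ≡ 24.
  x = λ² - 25 - 24 = 576 - 49 ≡ 9; y = λ·(25 - 9) - 19 ≡ 32. → (9, 32)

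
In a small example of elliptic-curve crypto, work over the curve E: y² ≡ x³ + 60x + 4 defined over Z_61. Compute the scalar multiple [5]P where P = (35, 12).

(43, 31)

Repeated addition: build up to 5P.
2P: tangent at (35, 12): λ = (3·35² + 60)/(2·12) ≡ 14/24. 24⁻¹ ≡ 28 (mod 61), so λ ≡ 14·28 ≡ 26.
  x = λ² - 35 - 35 = 676 - 70 ≡ 57; y = λ·(35 - 57) - 12 ≡ 26. → (57, 26)
3P: (57, 26) + (35, 12). λ = (12 - 26)/(35 - 57) ≡ 47/39 mod 61. 39⁻¹ ≡ 36 (mod 61) since 39·36 = 1404 ≡ 1, so λ ≡ 45.
  x = λ² - 57 - 35 = 2025 - 92 ≡ 42; y = λ·(57 - 42) - 26 ≡ 39. → (42, 39)
4P: (42, 39) + (35, 12). λ = (12 - 39)/(35 - 42) ≡ 34/54 mod 61. 54⁻¹ ≡ 26 (mod 61), so λ ≡ 30.
  x = λ² - 42 - 35 = 900 - 77 ≡ 30; y = λ·(42 - 30) - 39 ≡ 16. → (30, 16)
5P: (30, 16) + (35, 12). λ = (12 - 16)/(35 - 30) ≡ 57/5 mod 61. 5⁻¹ ≡ 49 (mod 61), so λ ≡ 48.
  x = λ² - 30 - 35 = 2304 - 65 ≡ 43; y = λ·(30 - 43) - 16 ≡ 31. → (43, 31)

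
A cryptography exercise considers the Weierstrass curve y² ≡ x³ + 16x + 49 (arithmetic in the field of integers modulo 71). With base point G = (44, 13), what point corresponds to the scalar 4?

(45, 37)

Double-and-add on 4 = (100)₂. Start with G = (44, 13) for the leading 1-bit.
double: tangent at (44, 13): λ = (3·44² + 16)/(2·13) ≡ 2/26. 26⁻¹ ≡ 41 (mod 71), so λ ≡ 2·41 ≡ 11.
  x = λ² - 44 - 44 = 121 - 88 ≡ 33; y = λ·(44 - 33) - 13 ≡ 37. → (33, 37)
double: tangent at (33, 37): λ = (3·33² + 16)/(2·37) ≡ 17/3. 3⁻¹ ≡ 24 (mod 71) since 3·24 = 72 ≡ 1, so λ ≡ 17·24 ≡ 53.
  x = λ² - 33 - 33 = 2809 - 66 ≡ 45; y = λ·(33 - 45) - 37 ≡ 37. → (45, 37)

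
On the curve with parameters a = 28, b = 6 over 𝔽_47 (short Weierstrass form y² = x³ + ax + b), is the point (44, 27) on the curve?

no

y² = 27² ≡ 24; x³ + 28x + 6 = 86422 ≡ 36 (mod 47). 24 ≠ 36.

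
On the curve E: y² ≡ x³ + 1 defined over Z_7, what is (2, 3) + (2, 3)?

tangent at (2, 3): λ = (3·2² + 0)/(2·3) ≡ 5/6. 6⁻¹ ≡ 6 (mod 7), so λ ≡ 5·6 ≡ 2.
  x = λ² - 2 - 2 = 4 - 4 ≡ 0; y = λ·(2 - 0) - 3 ≡ 1. → (0, 1)

(0, 1)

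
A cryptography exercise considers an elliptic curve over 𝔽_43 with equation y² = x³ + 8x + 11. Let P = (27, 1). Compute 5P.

Repeated addition: build up to 5P.
2P: tangent at (27, 1): λ = (3·27² + 8)/(2·1) ≡ 2/2. 2⁻¹ ≡ 22 (mod 43) since 2·22 = 44 ≡ 1, so λ ≡ 2·22 ≡ 1.
  x = λ² - 27 - 27 = 1 - 54 ≡ 33; y = λ·(27 - 33) - 1 ≡ 36. → (33, 36)
3P: (33, 36) + (27, 1). λ = (1 - 36)/(27 - 33) ≡ 8/37 mod 43. 37⁻¹ ≡ 7 (mod 43), so λ ≡ 13.
  x = λ² - 33 - 27 = 169 - 60 ≡ 23; y = λ·(33 - 23) - 36 ≡ 8. → (23, 8)
4P: (23, 8) + (27, 1). λ = (1 - 8)/(27 - 23) ≡ 36/4 mod 43. 4⁻¹ ≡ 11 (mod 43) since 4·11 = 44 ≡ 1, so λ ≡ 9.
  x = λ² - 23 - 27 = 81 - 50 ≡ 31; y = λ·(23 - 31) - 8 ≡ 6. → (31, 6)
5P: (31, 6) + (27, 1). λ = (1 - 6)/(27 - 31) ≡ 38/39 mod 43. 39⁻¹ ≡ 32 (mod 43), so λ ≡ 12.
  x = λ² - 31 - 27 = 144 - 58 ≡ 0; y = λ·(31 - 0) - 6 ≡ 22. → (0, 22)

(0, 22)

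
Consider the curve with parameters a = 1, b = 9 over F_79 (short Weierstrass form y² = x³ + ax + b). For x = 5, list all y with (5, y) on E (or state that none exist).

x³ + 1x + 9 = 139 ≡ 60 (mod 79).
60 is a non-residue mod 79; no y exists.

none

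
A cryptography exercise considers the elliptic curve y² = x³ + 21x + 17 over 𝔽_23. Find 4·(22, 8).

(21, 17)

Write Q = (22, 8).
Double-and-add on 4 = (100)₂. Start with Q = (22, 8) for the leading 1-bit.
double: tangent at (22, 8): λ = (3·22² + 21)/(2·8) ≡ 1/16. 16⁻¹ ≡ 13 (mod 23), so λ ≡ 1·13 ≡ 13.
  x = λ² - 22 - 22 = 169 - 44 ≡ 10; y = λ·(22 - 10) - 8 ≡ 10. → (10, 10)
double: tangent at (10, 10): λ = (3·10² + 21)/(2·10) ≡ 22/20. 20⁻¹ ≡ 15 (mod 23) since 20·15 = 300 ≡ 1, so λ ≡ 22·15 ≡ 8.
  x = λ² - 10 - 10 = 64 - 20 ≡ 21; y = λ·(10 - 21) - 10 ≡ 17. → (21, 17)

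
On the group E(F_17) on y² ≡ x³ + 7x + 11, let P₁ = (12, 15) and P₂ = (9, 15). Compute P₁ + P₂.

(12, 15) + (9, 15). λ = (15 - 15)/(9 - 12) ≡ 0/14 mod 17. 14⁻¹ ≡ 11 (mod 17), so λ ≡ 0.
  x = λ² - 12 - 9 = 0 - 21 ≡ 13; y = λ·(12 - 13) - 15 ≡ 2. → (13, 2)

(13, 2)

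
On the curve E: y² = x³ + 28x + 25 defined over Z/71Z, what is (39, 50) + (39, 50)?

(31, 56)

tangent at (39, 50): λ = (3·39² + 28)/(2·50) ≡ 47/29. 29⁻¹ ≡ 49 (mod 71) since 29·49 = 1421 ≡ 1, so λ ≡ 47·49 ≡ 31.
  x = λ² - 39 - 39 = 961 - 78 ≡ 31; y = λ·(39 - 31) - 50 ≡ 56. → (31, 56)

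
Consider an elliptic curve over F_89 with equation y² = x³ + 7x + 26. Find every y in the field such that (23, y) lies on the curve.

28, 61

x³ + 7x + 26 = 12354 ≡ 72 (mod 89).
Square roots of 72 mod 89: 28 and 61 (since 28² = 784 ≡ 72).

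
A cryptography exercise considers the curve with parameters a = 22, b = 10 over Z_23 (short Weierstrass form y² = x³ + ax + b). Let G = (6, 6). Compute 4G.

Double-and-add on 4 = (100)₂. Start with G = (6, 6) for the leading 1-bit.
double: tangent at (6, 6): λ = (3·6² + 22)/(2·6) ≡ 15/12. 12⁻¹ ≡ 2 (mod 23) since 12·2 = 24 ≡ 1, so λ ≡ 15·2 ≡ 7.
  x = λ² - 6 - 6 = 49 - 12 ≡ 14; y = λ·(6 - 14) - 6 ≡ 7. → (14, 7)
double: tangent at (14, 7): λ = (3·14² + 22)/(2·7) ≡ 12/14. 14⁻¹ ≡ 5 (mod 23), so λ ≡ 12·5 ≡ 14.
  x = λ² - 14 - 14 = 196 - 28 ≡ 7; y = λ·(14 - 7) - 7 ≡ 22. → (7, 22)

(7, 22)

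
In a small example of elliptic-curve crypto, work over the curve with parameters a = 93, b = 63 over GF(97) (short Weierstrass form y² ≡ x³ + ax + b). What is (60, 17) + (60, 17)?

(78, 19)

tangent at (60, 17): λ = (3·60² + 93)/(2·17) ≡ 29/34. 34⁻¹ ≡ 20 (mod 97) since 34·20 = 680 ≡ 1, so λ ≡ 29·20 ≡ 95.
  x = λ² - 60 - 60 = 9025 - 120 ≡ 78; y = λ·(60 - 78) - 17 ≡ 19. → (78, 19)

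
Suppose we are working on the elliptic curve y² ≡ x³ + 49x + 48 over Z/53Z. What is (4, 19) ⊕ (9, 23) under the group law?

(47, 42)

(4, 19) + (9, 23). λ = (23 - 19)/(9 - 4) ≡ 4/5 mod 53. 5⁻¹ ≡ 32 (mod 53) since 5·32 = 160 ≡ 1, so λ ≡ 22.
  x = λ² - 4 - 9 = 484 - 13 ≡ 47; y = λ·(4 - 47) - 19 ≡ 42. → (47, 42)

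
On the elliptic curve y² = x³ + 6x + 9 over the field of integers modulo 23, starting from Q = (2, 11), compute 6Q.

(6, 13)

Repeated addition: build up to 6Q.
2Q: tangent at (2, 11): λ = (3·2² + 6)/(2·11) ≡ 18/22. 22⁻¹ ≡ 22 (mod 23) since 22·22 = 484 ≡ 1, so λ ≡ 18·22 ≡ 5.
  x = λ² - 2 - 2 = 25 - 4 ≡ 21; y = λ·(2 - 21) - 11 ≡ 9. → (21, 9)
3Q: (21, 9) + (2, 11). λ = (11 - 9)/(2 - 21) ≡ 2/4 mod 23. 4⁻¹ ≡ 6 (mod 23), so λ ≡ 12.
  x = λ² - 21 - 2 = 144 - 23 ≡ 6; y = λ·(21 - 6) - 9 ≡ 10. → (6, 10)
4Q: (6, 10) + (2, 11). λ = (11 - 10)/(2 - 6) ≡ 1/19 mod 23. 19⁻¹ ≡ 17 (mod 23), so λ ≡ 17.
  x = λ² - 6 - 2 = 289 - 8 ≡ 5; y = λ·(6 - 5) - 10 ≡ 7. → (5, 7)
5Q: (5, 7) + (2, 11). λ = (11 - 7)/(2 - 5) ≡ 4/20 mod 23. 20⁻¹ ≡ 15 (mod 23) since 20·15 = 300 ≡ 1, so λ ≡ 14.
  x = λ² - 5 - 2 = 196 - 7 ≡ 5; y = λ·(5 - 5) - 7 ≡ 16. → (5, 16)
6Q: (5, 16) + (2, 11). λ = (11 - 16)/(2 - 5) ≡ 18/20 mod 23. 20⁻¹ ≡ 15 (mod 23), so λ ≡ 17.
  x = λ² - 5 - 2 = 289 - 7 ≡ 6; y = λ·(5 - 6) - 16 ≡ 13. → (6, 13)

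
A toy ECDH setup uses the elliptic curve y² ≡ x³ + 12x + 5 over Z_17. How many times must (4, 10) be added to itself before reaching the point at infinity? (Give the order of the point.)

7

2P: tangent at (4, 10): λ = (3·4² + 12)/(2·10) ≡ 9/3. 3⁻¹ ≡ 6 (mod 17), so λ ≡ 9·6 ≡ 3.
  x = λ² - 4 - 4 = 9 - 8 ≡ 1; y = λ·(4 - 1) - 10 ≡ 16. → (1, 16)
3P: (1, 16) + (4, 10). λ = (10 - 16)/(4 - 1) ≡ 11/3 mod 17. 3⁻¹ ≡ 6 (mod 17), so λ ≡ 15.
  x = λ² - 1 - 4 = 225 - 5 ≡ 16; y = λ·(1 - 16) - 16 ≡ 14. → (16, 14)
4P: (16, 14) + (4, 10). λ = (10 - 14)/(4 - 16) ≡ 13/5 mod 17. 5⁻¹ ≡ 7 (mod 17) since 5·7 = 35 ≡ 1, so λ ≡ 6.
  x = λ² - 16 - 4 = 36 - 20 ≡ 16; y = λ·(16 - 16) - 14 ≡ 3. → (16, 3)
5P: (16, 3) + (4, 10). λ = (10 - 3)/(4 - 16) ≡ 7/5 mod 17. 5⁻¹ ≡ 7 (mod 17) since 5·7 = 35 ≡ 1, so λ ≡ 15.
  x = λ² - 16 - 4 = 225 - 20 ≡ 1; y = λ·(16 - 1) - 3 ≡ 1. → (1, 1)
6P: (1, 1) + (4, 10). λ = (10 - 1)/(4 - 1) ≡ 9/3 mod 17. 3⁻¹ ≡ 6 (mod 17) since 3·6 = 18 ≡ 1, so λ ≡ 3.
  x = λ² - 1 - 4 = 9 - 5 ≡ 4; y = λ·(1 - 4) - 1 ≡ 7. → (4, 7)
7P: (4, 7) + (4, 10): same x and y₁ ≡ -y₂, so the sum is the point at infinity.
7P = the point at infinity, so the order is 7.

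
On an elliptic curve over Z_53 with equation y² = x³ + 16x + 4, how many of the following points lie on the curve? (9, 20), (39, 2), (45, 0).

(9, 20): 20² ≡ 29, rhs ≡ 29 → on.
(39, 2): 2² ≡ 4, rhs ≡ 4 → on.
(45, 0): 0² ≡ 0, rhs ≡ 0 → on.

3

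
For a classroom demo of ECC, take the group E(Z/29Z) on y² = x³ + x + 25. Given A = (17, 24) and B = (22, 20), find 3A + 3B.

(17, 24)

First 3A:
Repeated addition: build up to 3A.
2A: tangent at (17, 24): λ = (3·17² + 1)/(2·24) ≡ 27/19. 19⁻¹ ≡ 26 (mod 29), so λ ≡ 27·26 ≡ 6.
  x = λ² - 17 - 17 = 36 - 34 ≡ 2; y = λ·(17 - 2) - 24 ≡ 8. → (2, 8)
3A: (2, 8) + (17, 24). λ = (24 - 8)/(17 - 2) ≡ 16/15 mod 29. 15⁻¹ ≡ 2 (mod 29), so λ ≡ 3.
  x = λ² - 2 - 17 = 9 - 19 ≡ 19; y = λ·(2 - 19) - 8 ≡ 28. → (19, 28)
3A = (19, 28).
Next 3B:
Repeated addition: build up to 3B.
2B: tangent at (22, 20): λ = (3·22² + 1)/(2·20) ≡ 3/11. 11⁻¹ ≡ 8 (mod 29), so λ ≡ 3·8 ≡ 24.
  x = λ² - 22 - 22 = 576 - 44 ≡ 10; y = λ·(22 - 10) - 20 ≡ 7. → (10, 7)
3B: (10, 7) + (22, 20). λ = (20 - 7)/(22 - 10) ≡ 13/12 mod 29. 12⁻¹ ≡ 17 (mod 29), so λ ≡ 18.
  x = λ² - 10 - 22 = 324 - 32 ≡ 2; y = λ·(10 - 2) - 7 ≡ 21. → (2, 21)
3B = (2, 21).
Finally 3A + 3B:
(19, 28) + (2, 21). λ = (21 - 28)/(2 - 19) ≡ 22/12 mod 29. 12⁻¹ ≡ 17 (mod 29) since 12·17 = 204 ≡ 1, so λ ≡ 26.
  x = λ² - 19 - 2 = 676 - 21 ≡ 17; y = λ·(19 - 17) - 28 ≡ 24. → (17, 24)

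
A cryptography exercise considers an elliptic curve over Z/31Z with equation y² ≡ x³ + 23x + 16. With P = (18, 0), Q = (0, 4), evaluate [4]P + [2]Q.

(1, 28)

First 4P:
Double-and-add on 4 = (100)₂. Start with P = (18, 0) for the leading 1-bit.
double: (18, 0) + (18, 0): same x and y₁ ≡ -y₂, so the sum is ∞.
double: ∞ + ∞ = ∞ (identity).
4P = ∞.
Next 2Q:
Repeated addition: build up to 2Q.
2Q: tangent at (0, 4): λ = (3·0² + 23)/(2·4) ≡ 23/8. 8⁻¹ ≡ 4 (mod 31), so λ ≡ 23·4 ≡ 30.
  x = λ² - 0 - 0 = 900 - 0 ≡ 1; y = λ·(0 - 1) - 4 ≡ 28. → (1, 28)
2Q = (1, 28).
Finally 4P + 2Q:
∞ + (1, 28) = (1, 28) (identity).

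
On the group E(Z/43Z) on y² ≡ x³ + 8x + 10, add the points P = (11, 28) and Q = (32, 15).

(11, 28) + (32, 15). λ = (15 - 28)/(32 - 11) ≡ 30/21 mod 43. 21⁻¹ ≡ 41 (mod 43), so λ ≡ 26.
  x = λ² - 11 - 32 = 676 - 43 ≡ 31; y = λ·(11 - 31) - 28 ≡ 11. → (31, 11)

(31, 11)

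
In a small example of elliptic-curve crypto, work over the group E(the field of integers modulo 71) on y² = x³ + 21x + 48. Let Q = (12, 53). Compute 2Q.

tangent at (12, 53): λ = (3·12² + 21)/(2·53) ≡ 27/35. 35⁻¹ ≡ 69 (mod 71), so λ ≡ 27·69 ≡ 17.
  x = λ² - 12 - 12 = 289 - 24 ≡ 52; y = λ·(12 - 52) - 53 ≡ 48. → (52, 48)

(52, 48)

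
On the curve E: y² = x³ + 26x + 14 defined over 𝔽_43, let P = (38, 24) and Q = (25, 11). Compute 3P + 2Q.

(33, 42)

First 3P:
Repeated addition: build up to 3P.
2P: tangent at (38, 24): λ = (3·38² + 26)/(2·24) ≡ 15/5. 5⁻¹ ≡ 26 (mod 43) since 5·26 = 130 ≡ 1, so λ ≡ 15·26 ≡ 3.
  x = λ² - 38 - 38 = 9 - 76 ≡ 19; y = λ·(38 - 19) - 24 ≡ 33. → (19, 33)
3P: (19, 33) + (38, 24). λ = (24 - 33)/(38 - 19) ≡ 34/19 mod 43. 19⁻¹ ≡ 34 (mod 43), so λ ≡ 38.
  x = λ² - 19 - 38 = 1444 - 57 ≡ 11; y = λ·(19 - 11) - 33 ≡ 13. → (11, 13)
3P = (11, 13).
Next 2Q:
Repeated addition: build up to 2Q.
2Q: tangent at (25, 11): λ = (3·25² + 26)/(2·11) ≡ 9/22. 22⁻¹ ≡ 2 (mod 43), so λ ≡ 9·2 ≡ 18.
  x = λ² - 25 - 25 = 324 - 50 ≡ 16; y = λ·(25 - 16) - 11 ≡ 22. → (16, 22)
2Q = (16, 22).
Finally 3P + 2Q:
(11, 13) + (16, 22). λ = (22 - 13)/(16 - 11) ≡ 9/5 mod 43. 5⁻¹ ≡ 26 (mod 43) since 5·26 = 130 ≡ 1, so λ ≡ 19.
  x = λ² - 11 - 16 = 361 - 27 ≡ 33; y = λ·(11 - 33) - 13 ≡ 42. → (33, 42)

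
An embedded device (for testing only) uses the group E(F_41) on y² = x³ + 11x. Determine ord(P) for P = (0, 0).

2

2P: (0, 0) + (0, 0): same x and y₁ ≡ -y₂, so the sum is the point at infinity.
2P = the point at infinity, so the order is 2.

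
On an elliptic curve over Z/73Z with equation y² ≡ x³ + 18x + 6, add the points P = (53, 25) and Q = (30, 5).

(53, 25) + (30, 5). λ = (5 - 25)/(30 - 53) ≡ 53/50 mod 73. 50⁻¹ ≡ 19 (mod 73), so λ ≡ 58.
  x = λ² - 53 - 30 = 3364 - 83 ≡ 69; y = λ·(53 - 69) - 25 ≡ 69. → (69, 69)

(69, 69)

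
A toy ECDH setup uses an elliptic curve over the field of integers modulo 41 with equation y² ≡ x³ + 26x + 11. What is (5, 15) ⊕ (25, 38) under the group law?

(36, 17)

(5, 15) + (25, 38). λ = (38 - 15)/(25 - 5) ≡ 23/20 mod 41. 20⁻¹ ≡ 39 (mod 41) since 20·39 = 780 ≡ 1, so λ ≡ 36.
  x = λ² - 5 - 25 = 1296 - 30 ≡ 36; y = λ·(5 - 36) - 15 ≡ 17. → (36, 17)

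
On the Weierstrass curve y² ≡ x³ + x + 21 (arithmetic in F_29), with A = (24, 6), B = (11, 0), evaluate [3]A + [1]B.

(7, 20)

First 3A:
Repeated addition: build up to 3A.
2A: tangent at (24, 6): λ = (3·24² + 1)/(2·6) ≡ 18/12. 12⁻¹ ≡ 17 (mod 29), so λ ≡ 18·17 ≡ 16.
  x = λ² - 24 - 24 = 256 - 48 ≡ 5; y = λ·(24 - 5) - 6 ≡ 8. → (5, 8)
3A: (5, 8) + (24, 6). λ = (6 - 8)/(24 - 5) ≡ 27/19 mod 29. 19⁻¹ ≡ 26 (mod 29), so λ ≡ 6.
  x = λ² - 5 - 24 = 36 - 29 ≡ 7; y = λ·(5 - 7) - 8 ≡ 9. → (7, 9)
3A = (7, 9).
Finally 3A + B:
(7, 9) + (11, 0). λ = (0 - 9)/(11 - 7) ≡ 20/4 mod 29. 4⁻¹ ≡ 22 (mod 29) since 4·22 = 88 ≡ 1, so λ ≡ 5.
  x = λ² - 7 - 11 = 25 - 18 ≡ 7; y = λ·(7 - 7) - 9 ≡ 20. → (7, 20)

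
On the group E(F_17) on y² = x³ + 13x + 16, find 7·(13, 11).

Write G = (13, 11).
Repeated addition: build up to 7G.
2G: tangent at (13, 11): λ = (3·13² + 13)/(2·11) ≡ 10/5. 5⁻¹ ≡ 7 (mod 17), so λ ≡ 10·7 ≡ 2.
  x = λ² - 13 - 13 = 4 - 26 ≡ 12; y = λ·(13 - 12) - 11 ≡ 8. → (12, 8)
3G: (12, 8) + (13, 11). λ = (11 - 8)/(13 - 12) ≡ 3/1 mod 17. 1⁻¹ ≡ 1 (mod 17) since 1·1 = 1 ≡ 1, so λ ≡ 3.
  x = λ² - 12 - 13 = 9 - 25 ≡ 1; y = λ·(12 - 1) - 8 ≡ 8. → (1, 8)
4G: (1, 8) + (13, 11). λ = (11 - 8)/(13 - 1) ≡ 3/12 mod 17. 12⁻¹ ≡ 10 (mod 17), so λ ≡ 13.
  x = λ² - 1 - 13 = 169 - 14 ≡ 2; y = λ·(1 - 2) - 8 ≡ 13. → (2, 13)
5G: (2, 13) + (13, 11). λ = (11 - 13)/(13 - 2) ≡ 15/11 mod 17. 11⁻¹ ≡ 14 (mod 17), so λ ≡ 6.
  x = λ² - 2 - 13 = 36 - 15 ≡ 4; y = λ·(2 - 4) - 13 ≡ 9. → (4, 9)
6G: (4, 9) + (13, 11). λ = (11 - 9)/(13 - 4) ≡ 2/9 mod 17. 9⁻¹ ≡ 2 (mod 17) since 9·2 = 18 ≡ 1, so λ ≡ 4.
  x = λ² - 4 - 13 = 16 - 17 ≡ 16; y = λ·(4 - 16) - 9 ≡ 11. → (16, 11)
7G: (16, 11) + (13, 11). λ = (11 - 11)/(13 - 16) ≡ 0/14 mod 17. 14⁻¹ ≡ 11 (mod 17), so λ ≡ 0.
  x = λ² - 16 - 13 = 0 - 29 ≡ 5; y = λ·(16 - 5) - 11 ≡ 6. → (5, 6)

(5, 6)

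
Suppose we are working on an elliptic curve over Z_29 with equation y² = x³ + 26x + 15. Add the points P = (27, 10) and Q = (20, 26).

(27, 10) + (20, 26). λ = (26 - 10)/(20 - 27) ≡ 16/22 mod 29. 22⁻¹ ≡ 4 (mod 29), so λ ≡ 6.
  x = λ² - 27 - 20 = 36 - 47 ≡ 18; y = λ·(27 - 18) - 10 ≡ 15. → (18, 15)

(18, 15)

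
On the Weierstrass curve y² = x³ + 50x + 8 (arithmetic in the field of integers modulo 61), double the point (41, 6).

tangent at (41, 6): λ = (3·41² + 50)/(2·6) ≡ 30/12. 12⁻¹ ≡ 56 (mod 61), so λ ≡ 30·56 ≡ 33.
  x = λ² - 41 - 41 = 1089 - 82 ≡ 31; y = λ·(41 - 31) - 6 ≡ 19. → (31, 19)

(31, 19)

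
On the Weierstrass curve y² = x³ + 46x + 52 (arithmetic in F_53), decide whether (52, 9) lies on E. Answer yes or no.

y² = 9² ≡ 28; x³ + 46x + 52 = 143052 ≡ 5 (mod 53). 28 ≠ 5.

no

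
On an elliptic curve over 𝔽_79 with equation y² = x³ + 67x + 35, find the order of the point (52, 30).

8

2P: tangent at (52, 30): λ = (3·52² + 67)/(2·30) ≡ 42/60. 60⁻¹ ≡ 54 (mod 79) since 60·54 = 3240 ≡ 1, so λ ≡ 42·54 ≡ 56.
  x = λ² - 52 - 52 = 3136 - 104 ≡ 30; y = λ·(52 - 30) - 30 ≡ 17. → (30, 17)
3P: (30, 17) + (52, 30). λ = (30 - 17)/(52 - 30) ≡ 13/22 mod 79. 22⁻¹ ≡ 18 (mod 79) since 22·18 = 396 ≡ 1, so λ ≡ 76.
  x = λ² - 30 - 52 = 5776 - 82 ≡ 6; y = λ·(30 - 6) - 17 ≡ 69. → (6, 69)
4P: (6, 69) + (52, 30). λ = (30 - 69)/(52 - 6) ≡ 40/46 mod 79. 46⁻¹ ≡ 67 (mod 79), so λ ≡ 73.
  x = λ² - 6 - 52 = 5329 - 58 ≡ 57; y = λ·(6 - 57) - 69 ≡ 0. → (57, 0)
5P: (57, 0) + (52, 30). λ = (30 - 0)/(52 - 57) ≡ 30/74 mod 79. 74⁻¹ ≡ 63 (mod 79) since 74·63 = 4662 ≡ 1, so λ ≡ 73.
  x = λ² - 57 - 52 = 5329 - 109 ≡ 6; y = λ·(57 - 6) - 0 ≡ 10. → (6, 10)
6P: (6, 10) + (52, 30). λ = (30 - 10)/(52 - 6) ≡ 20/46 mod 79. 46⁻¹ ≡ 67 (mod 79), so λ ≡ 76.
  x = λ² - 6 - 52 = 5776 - 58 ≡ 30; y = λ·(6 - 30) - 10 ≡ 62. → (30, 62)
7P: (30, 62) + (52, 30). λ = (30 - 62)/(52 - 30) ≡ 47/22 mod 79. 22⁻¹ ≡ 18 (mod 79), so λ ≡ 56.
  x = λ² - 30 - 52 = 3136 - 82 ≡ 52; y = λ·(30 - 52) - 62 ≡ 49. → (52, 49)
8P: (52, 49) + (52, 30): same x and y₁ ≡ -y₂, so the sum is the point at infinity.
8P = the point at infinity, so the order is 8.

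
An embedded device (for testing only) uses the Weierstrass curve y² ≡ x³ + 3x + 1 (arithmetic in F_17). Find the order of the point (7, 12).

2P: tangent at (7, 12): λ = (3·7² + 3)/(2·12) ≡ 14/7. 7⁻¹ ≡ 5 (mod 17) since 7·5 = 35 ≡ 1, so λ ≡ 14·5 ≡ 2.
  x = λ² - 7 - 7 = 4 - 14 ≡ 7; y = λ·(7 - 7) - 12 ≡ 5. → (7, 5)
3P: (7, 5) + (7, 12): same x and y₁ ≡ -y₂, so the sum is ∞.
3P = ∞, so the order is 3.

3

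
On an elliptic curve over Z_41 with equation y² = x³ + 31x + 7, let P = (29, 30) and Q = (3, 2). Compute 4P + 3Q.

First 4P:
Repeated addition: build up to 4P.
2P: tangent at (29, 30): λ = (3·29² + 31)/(2·30) ≡ 12/19. 19⁻¹ ≡ 13 (mod 41) since 19·13 = 247 ≡ 1, so λ ≡ 12·13 ≡ 33.
  x = λ² - 29 - 29 = 1089 - 58 ≡ 6; y = λ·(29 - 6) - 30 ≡ 32. → (6, 32)
3P: (6, 32) + (29, 30). λ = (30 - 32)/(29 - 6) ≡ 39/23 mod 41. 23⁻¹ ≡ 25 (mod 41), so λ ≡ 32.
  x = λ² - 6 - 29 = 1024 - 35 ≡ 5; y = λ·(6 - 5) - 32 ≡ 0. → (5, 0)
4P: (5, 0) + (29, 30). λ = (30 - 0)/(29 - 5) ≡ 30/24 mod 41. 24⁻¹ ≡ 12 (mod 41), so λ ≡ 32.
  x = λ² - 5 - 29 = 1024 - 34 ≡ 6; y = λ·(5 - 6) - 0 ≡ 9. → (6, 9)
4P = (6, 9).
Next 3Q:
Repeated addition: build up to 3Q.
2Q: tangent at (3, 2): λ = (3·3² + 31)/(2·2) ≡ 17/4. 4⁻¹ ≡ 31 (mod 41), so λ ≡ 17·31 ≡ 35.
  x = λ² - 3 - 3 = 1225 - 6 ≡ 30; y = λ·(3 - 30) - 2 ≡ 37. → (30, 37)
3Q: (30, 37) + (3, 2). λ = (2 - 37)/(3 - 30) ≡ 6/14 mod 41. 14⁻¹ ≡ 3 (mod 41) since 14·3 = 42 ≡ 1, so λ ≡ 18.
  x = λ² - 30 - 3 = 324 - 33 ≡ 4; y = λ·(30 - 4) - 37 ≡ 21. → (4, 21)
3Q = (4, 21).
Finally 4P + 3Q:
(6, 9) + (4, 21). λ = (21 - 9)/(4 - 6) ≡ 12/39 mod 41. 39⁻¹ ≡ 20 (mod 41), so λ ≡ 35.
  x = λ² - 6 - 4 = 1225 - 10 ≡ 26; y = λ·(6 - 26) - 9 ≡ 29. → (26, 29)

(26, 29)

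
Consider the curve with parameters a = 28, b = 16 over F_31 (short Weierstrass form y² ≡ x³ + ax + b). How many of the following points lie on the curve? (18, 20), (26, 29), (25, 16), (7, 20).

2

(18, 20): 20² ≡ 28, rhs ≡ 28 → on.
(26, 29): 29² ≡ 4, rhs ≡ 30 → off.
(25, 16): 16² ≡ 8, rhs ≡ 4 → off.
(7, 20): 20² ≡ 28, rhs ≡ 28 → on.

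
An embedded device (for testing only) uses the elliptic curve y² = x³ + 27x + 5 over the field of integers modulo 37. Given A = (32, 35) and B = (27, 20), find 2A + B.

(21, 19)

First 2A:
Repeated addition: build up to 2A.
2A: tangent at (32, 35): λ = (3·32² + 27)/(2·35) ≡ 28/33. 33⁻¹ ≡ 9 (mod 37), so λ ≡ 28·9 ≡ 30.
  x = λ² - 32 - 32 = 900 - 64 ≡ 22; y = λ·(32 - 22) - 35 ≡ 6. → (22, 6)
2A = (22, 6).
Finally 2A + B:
(22, 6) + (27, 20). λ = (20 - 6)/(27 - 22) ≡ 14/5 mod 37. 5⁻¹ ≡ 15 (mod 37) since 5·15 = 75 ≡ 1, so λ ≡ 25.
  x = λ² - 22 - 27 = 625 - 49 ≡ 21; y = λ·(22 - 21) - 6 ≡ 19. → (21, 19)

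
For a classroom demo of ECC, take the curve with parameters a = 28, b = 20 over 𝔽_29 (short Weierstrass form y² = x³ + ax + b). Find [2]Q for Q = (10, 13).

(18, 11)

tangent at (10, 13): λ = (3·10² + 28)/(2·13) ≡ 9/26. 26⁻¹ ≡ 19 (mod 29), so λ ≡ 9·19 ≡ 26.
  x = λ² - 10 - 10 = 676 - 20 ≡ 18; y = λ·(10 - 18) - 13 ≡ 11. → (18, 11)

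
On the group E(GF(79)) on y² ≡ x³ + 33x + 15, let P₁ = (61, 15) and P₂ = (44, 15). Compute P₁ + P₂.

(61, 15) + (44, 15). λ = (15 - 15)/(44 - 61) ≡ 0/62 mod 79. 62⁻¹ ≡ 65 (mod 79), so λ ≡ 0.
  x = λ² - 61 - 44 = 0 - 105 ≡ 53; y = λ·(61 - 53) - 15 ≡ 64. → (53, 64)

(53, 64)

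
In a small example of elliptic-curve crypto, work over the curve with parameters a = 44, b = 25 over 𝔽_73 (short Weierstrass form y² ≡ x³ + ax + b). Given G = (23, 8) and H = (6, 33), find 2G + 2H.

First 2G:
Repeated addition: build up to 2G.
2G: tangent at (23, 8): λ = (3·23² + 44)/(2·8) ≡ 25/16. 16⁻¹ ≡ 32 (mod 73) since 16·32 = 512 ≡ 1, so λ ≡ 25·32 ≡ 70.
  x = λ² - 23 - 23 = 4900 - 46 ≡ 36; y = λ·(23 - 36) - 8 ≡ 31. → (36, 31)
2G = (36, 31).
Next 2H:
Repeated addition: build up to 2H.
2H: tangent at (6, 33): λ = (3·6² + 44)/(2·33) ≡ 6/66. 66⁻¹ ≡ 52 (mod 73) since 66·52 = 3432 ≡ 1, so λ ≡ 6·52 ≡ 20.
  x = λ² - 6 - 6 = 400 - 12 ≡ 23; y = λ·(6 - 23) - 33 ≡ 65. → (23, 65)
2H = (23, 65).
Finally 2G + 2H:
(36, 31) + (23, 65). λ = (65 - 31)/(23 - 36) ≡ 34/60 mod 73. 60⁻¹ ≡ 28 (mod 73) since 60·28 = 1680 ≡ 1, so λ ≡ 3.
  x = λ² - 36 - 23 = 9 - 59 ≡ 23; y = λ·(36 - 23) - 31 ≡ 8. → (23, 8)

(23, 8)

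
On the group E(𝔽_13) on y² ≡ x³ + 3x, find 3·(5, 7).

(2, 1)

Write Q = (5, 7).
Repeated addition: build up to 3Q.
2Q: tangent at (5, 7): λ = (3·5² + 3)/(2·7) ≡ 0/1. 1⁻¹ ≡ 1 (mod 13), so λ ≡ 0·1 ≡ 0.
  x = λ² - 5 - 5 = 0 - 10 ≡ 3; y = λ·(5 - 3) - 7 ≡ 6. → (3, 6)
3Q: (3, 6) + (5, 7). λ = (7 - 6)/(5 - 3) ≡ 1/2 mod 13. 2⁻¹ ≡ 7 (mod 13) since 2·7 = 14 ≡ 1, so λ ≡ 7.
  x = λ² - 3 - 5 = 49 - 8 ≡ 2; y = λ·(3 - 2) - 6 ≡ 1. → (2, 1)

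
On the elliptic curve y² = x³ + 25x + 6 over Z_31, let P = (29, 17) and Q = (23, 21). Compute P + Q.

(29, 17) + (23, 21). λ = (21 - 17)/(23 - 29) ≡ 4/25 mod 31. 25⁻¹ ≡ 5 (mod 31), so λ ≡ 20.
  x = λ² - 29 - 23 = 400 - 52 ≡ 7; y = λ·(29 - 7) - 17 ≡ 20. → (7, 20)

(7, 20)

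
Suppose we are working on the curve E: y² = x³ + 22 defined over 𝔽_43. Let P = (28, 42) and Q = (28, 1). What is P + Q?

O

The two points share x = 28 and their y-coordinates satisfy 42 + 1 ≡ 0 (mod 43), so they are inverses. Their sum is O.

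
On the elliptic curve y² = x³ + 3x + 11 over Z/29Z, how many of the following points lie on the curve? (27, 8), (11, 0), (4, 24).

(27, 8): 8² ≡ 6, rhs ≡ 26 → off.
(11, 0): 0² ≡ 0, rhs ≡ 12 → off.
(4, 24): 24² ≡ 25, rhs ≡ 0 → off.

0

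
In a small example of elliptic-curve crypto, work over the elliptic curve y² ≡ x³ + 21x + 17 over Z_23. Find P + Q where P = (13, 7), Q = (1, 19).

(10, 13)

(13, 7) + (1, 19). λ = (19 - 7)/(1 - 13) ≡ 12/11 mod 23. 11⁻¹ ≡ 21 (mod 23) since 11·21 = 231 ≡ 1, so λ ≡ 22.
  x = λ² - 13 - 1 = 484 - 14 ≡ 10; y = λ·(13 - 10) - 7 ≡ 13. → (10, 13)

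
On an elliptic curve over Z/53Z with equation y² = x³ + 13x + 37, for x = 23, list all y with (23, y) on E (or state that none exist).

x³ + 13x + 37 = 12503 ≡ 48 (mod 53).
48 is a non-residue mod 53; no y exists.

none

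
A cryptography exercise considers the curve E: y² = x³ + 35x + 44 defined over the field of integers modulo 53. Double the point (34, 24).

(39, 34)

tangent at (34, 24): λ = (3·34² + 35)/(2·24) ≡ 5/48. 48⁻¹ ≡ 21 (mod 53) since 48·21 = 1008 ≡ 1, so λ ≡ 5·21 ≡ 52.
  x = λ² - 34 - 34 = 2704 - 68 ≡ 39; y = λ·(34 - 39) - 24 ≡ 34. → (39, 34)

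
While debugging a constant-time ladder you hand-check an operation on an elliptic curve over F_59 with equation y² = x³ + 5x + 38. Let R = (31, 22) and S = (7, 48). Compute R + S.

(57, 16)

(31, 22) + (7, 48). λ = (48 - 22)/(7 - 31) ≡ 26/35 mod 59. 35⁻¹ ≡ 27 (mod 59) since 35·27 = 945 ≡ 1, so λ ≡ 53.
  x = λ² - 31 - 7 = 2809 - 38 ≡ 57; y = λ·(31 - 57) - 22 ≡ 16. → (57, 16)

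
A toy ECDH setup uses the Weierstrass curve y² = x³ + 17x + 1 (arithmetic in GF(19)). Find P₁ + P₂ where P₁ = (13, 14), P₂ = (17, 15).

(14, 0)

(13, 14) + (17, 15). λ = (15 - 14)/(17 - 13) ≡ 1/4 mod 19. 4⁻¹ ≡ 5 (mod 19), so λ ≡ 5.
  x = λ² - 13 - 17 = 25 - 30 ≡ 14; y = λ·(13 - 14) - 14 ≡ 0. → (14, 0)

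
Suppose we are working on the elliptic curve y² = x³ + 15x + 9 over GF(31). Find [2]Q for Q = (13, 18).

tangent at (13, 18): λ = (3·13² + 15)/(2·18) ≡ 26/5. 5⁻¹ ≡ 25 (mod 31), so λ ≡ 26·25 ≡ 30.
  x = λ² - 13 - 13 = 900 - 26 ≡ 6; y = λ·(13 - 6) - 18 ≡ 6. → (6, 6)

(6, 6)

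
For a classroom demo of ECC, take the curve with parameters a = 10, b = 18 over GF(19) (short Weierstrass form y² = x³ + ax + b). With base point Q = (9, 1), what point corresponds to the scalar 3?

(6, 3)

Repeated addition: build up to 3Q.
2Q: tangent at (9, 1): λ = (3·9² + 10)/(2·1) ≡ 6/2. 2⁻¹ ≡ 10 (mod 19) since 2·10 = 20 ≡ 1, so λ ≡ 6·10 ≡ 3.
  x = λ² - 9 - 9 = 9 - 18 ≡ 10; y = λ·(9 - 10) - 1 ≡ 15. → (10, 15)
3Q: (10, 15) + (9, 1). λ = (1 - 15)/(9 - 10) ≡ 5/18 mod 19. 18⁻¹ ≡ 18 (mod 19), so λ ≡ 14.
  x = λ² - 10 - 9 = 196 - 19 ≡ 6; y = λ·(10 - 6) - 15 ≡ 3. → (6, 3)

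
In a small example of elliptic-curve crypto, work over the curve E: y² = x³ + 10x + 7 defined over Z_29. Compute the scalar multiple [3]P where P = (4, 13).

(24, 21)

Repeated addition: build up to 3P.
2P: tangent at (4, 13): λ = (3·4² + 10)/(2·13) ≡ 0/26. 26⁻¹ ≡ 19 (mod 29), so λ ≡ 0·19 ≡ 0.
  x = λ² - 4 - 4 = 0 - 8 ≡ 21; y = λ·(4 - 21) - 13 ≡ 16. → (21, 16)
3P: (21, 16) + (4, 13). λ = (13 - 16)/(4 - 21) ≡ 26/12 mod 29. 12⁻¹ ≡ 17 (mod 29), so λ ≡ 7.
  x = λ² - 21 - 4 = 49 - 25 ≡ 24; y = λ·(21 - 24) - 16 ≡ 21. → (24, 21)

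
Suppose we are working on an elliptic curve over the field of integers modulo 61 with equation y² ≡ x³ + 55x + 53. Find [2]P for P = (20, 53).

(57, 47)

tangent at (20, 53): λ = (3·20² + 55)/(2·53) ≡ 35/45. 45⁻¹ ≡ 19 (mod 61) since 45·19 = 855 ≡ 1, so λ ≡ 35·19 ≡ 55.
  x = λ² - 20 - 20 = 3025 - 40 ≡ 57; y = λ·(20 - 57) - 53 ≡ 47. → (57, 47)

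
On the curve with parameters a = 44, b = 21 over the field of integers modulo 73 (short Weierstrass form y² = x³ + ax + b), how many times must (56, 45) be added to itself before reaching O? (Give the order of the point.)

2P: tangent at (56, 45): λ = (3·56² + 44)/(2·45) ≡ 35/17. 17⁻¹ ≡ 43 (mod 73), so λ ≡ 35·43 ≡ 45.
  x = λ² - 56 - 56 = 2025 - 112 ≡ 15; y = λ·(56 - 15) - 45 ≡ 48. → (15, 48)
3P: (15, 48) + (56, 45). λ = (45 - 48)/(56 - 15) ≡ 70/41 mod 73. 41⁻¹ ≡ 57 (mod 73), so λ ≡ 48.
  x = λ² - 15 - 56 = 2304 - 71 ≡ 43; y = λ·(15 - 43) - 48 ≡ 68. → (43, 68)
4P: (43, 68) + (56, 45). λ = (45 - 68)/(56 - 43) ≡ 50/13 mod 73. 13⁻¹ ≡ 45 (mod 73), so λ ≡ 60.
  x = λ² - 43 - 56 = 3600 - 99 ≡ 70; y = λ·(43 - 70) - 68 ≡ 64. → (70, 64)
5P: (70, 64) + (56, 45). λ = (45 - 64)/(56 - 70) ≡ 54/59 mod 73. 59⁻¹ ≡ 26 (mod 73) since 59·26 = 1534 ≡ 1, so λ ≡ 17.
  x = λ² - 70 - 56 = 289 - 126 ≡ 17; y = λ·(70 - 17) - 64 ≡ 34. → (17, 34)
6P: (17, 34) + (56, 45). λ = (45 - 34)/(56 - 17) ≡ 11/39 mod 73. 39⁻¹ ≡ 15 (mod 73) since 39·15 = 585 ≡ 1, so λ ≡ 19.
  x = λ² - 17 - 56 = 361 - 73 ≡ 69; y = λ·(17 - 69) - 34 ≡ 0. → (69, 0)
7P: (69, 0) + (56, 45). λ = (45 - 0)/(56 - 69) ≡ 45/60 mod 73. 60⁻¹ ≡ 28 (mod 73) since 60·28 = 1680 ≡ 1, so λ ≡ 19.
  x = λ² - 69 - 56 = 361 - 125 ≡ 17; y = λ·(69 - 17) - 0 ≡ 39. → (17, 39)
8P: (17, 39) + (56, 45). λ = (45 - 39)/(56 - 17) ≡ 6/39 mod 73. 39⁻¹ ≡ 15 (mod 73) since 39·15 = 585 ≡ 1, so λ ≡ 17.
  x = λ² - 17 - 56 = 289 - 73 ≡ 70; y = λ·(17 - 70) - 39 ≡ 9. → (70, 9)
9P: (70, 9) + (56, 45). λ = (45 - 9)/(56 - 70) ≡ 36/59 mod 73. 59⁻¹ ≡ 26 (mod 73) since 59·26 = 1534 ≡ 1, so λ ≡ 60.
  x = λ² - 70 - 56 = 3600 - 126 ≡ 43; y = λ·(70 - 43) - 9 ≡ 5. → (43, 5)
10P: (43, 5) + (56, 45). λ = (45 - 5)/(56 - 43) ≡ 40/13 mod 73. 13⁻¹ ≡ 45 (mod 73), so λ ≡ 48.
  x = λ² - 43 - 56 = 2304 - 99 ≡ 15; y = λ·(43 - 15) - 5 ≡ 25. → (15, 25)
11P: (15, 25) + (56, 45). λ = (45 - 25)/(56 - 15) ≡ 20/41 mod 73. 41⁻¹ ≡ 57 (mod 73), so λ ≡ 45.
  x = λ² - 15 - 56 = 2025 - 71 ≡ 56; y = λ·(15 - 56) - 25 ≡ 28. → (56, 28)
12P: (56, 28) + (56, 45): same x and y₁ ≡ -y₂, so the sum is O.
12P = O, so the order is 12.

12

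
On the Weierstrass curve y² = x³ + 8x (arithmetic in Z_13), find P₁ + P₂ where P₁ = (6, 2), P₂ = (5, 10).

(6, 2) + (5, 10). λ = (10 - 2)/(5 - 6) ≡ 8/12 mod 13. 12⁻¹ ≡ 12 (mod 13), so λ ≡ 5.
  x = λ² - 6 - 5 = 25 - 11 ≡ 1; y = λ·(6 - 1) - 2 ≡ 10. → (1, 10)

(1, 10)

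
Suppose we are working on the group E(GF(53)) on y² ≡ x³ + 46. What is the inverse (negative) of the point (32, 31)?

-(32, 31) = (32, -31 mod 53) = (32, 22).

(32, 22)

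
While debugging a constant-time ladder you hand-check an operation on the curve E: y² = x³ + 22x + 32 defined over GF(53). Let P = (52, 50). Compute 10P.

Repeated addition: build up to 10P.
2P: tangent at (52, 50): λ = (3·52² + 22)/(2·50) ≡ 25/47. 47⁻¹ ≡ 44 (mod 53) since 47·44 = 2068 ≡ 1, so λ ≡ 25·44 ≡ 40.
  x = λ² - 52 - 52 = 1600 - 104 ≡ 12; y = λ·(52 - 12) - 50 ≡ 13. → (12, 13)
3P: (12, 13) + (52, 50). λ = (50 - 13)/(52 - 12) ≡ 37/40 mod 53. 40⁻¹ ≡ 4 (mod 53), so λ ≡ 42.
  x = λ² - 12 - 52 = 1764 - 64 ≡ 4; y = λ·(12 - 4) - 13 ≡ 5. → (4, 5)
4P: (4, 5) + (52, 50). λ = (50 - 5)/(52 - 4) ≡ 45/48 mod 53. 48⁻¹ ≡ 21 (mod 53), so λ ≡ 44.
  x = λ² - 4 - 52 = 1936 - 56 ≡ 25; y = λ·(4 - 25) - 5 ≡ 25. → (25, 25)
5P: (25, 25) + (52, 50). λ = (50 - 25)/(52 - 25) ≡ 25/27 mod 53. 27⁻¹ ≡ 2 (mod 53), so λ ≡ 50.
  x = λ² - 25 - 52 = 2500 - 77 ≡ 38; y = λ·(25 - 38) - 25 ≡ 14. → (38, 14)
6P: (38, 14) + (52, 50). λ = (50 - 14)/(52 - 38) ≡ 36/14 mod 53. 14⁻¹ ≡ 19 (mod 53), so λ ≡ 48.
  x = λ² - 38 - 52 = 2304 - 90 ≡ 41; y = λ·(38 - 41) - 14 ≡ 1. → (41, 1)
7P: (41, 1) + (52, 50). λ = (50 - 1)/(52 - 41) ≡ 49/11 mod 53. 11⁻¹ ≡ 29 (mod 53) since 11·29 = 319 ≡ 1, so λ ≡ 43.
  x = λ² - 41 - 52 = 1849 - 93 ≡ 7; y = λ·(41 - 7) - 1 ≡ 30. → (7, 30)
8P: (7, 30) + (52, 50). λ = (50 - 30)/(52 - 7) ≡ 20/45 mod 53. 45⁻¹ ≡ 33 (mod 53), so λ ≡ 24.
  x = λ² - 7 - 52 = 576 - 59 ≡ 40; y = λ·(7 - 40) - 30 ≡ 26. → (40, 26)
9P: (40, 26) + (52, 50). λ = (50 - 26)/(52 - 40) ≡ 24/12 mod 53. 12⁻¹ ≡ 31 (mod 53) since 12·31 = 372 ≡ 1, so λ ≡ 2.
  x = λ² - 40 - 52 = 4 - 92 ≡ 18; y = λ·(40 - 18) - 26 ≡ 18. → (18, 18)
10P: (18, 18) + (52, 50). λ = (50 - 18)/(52 - 18) ≡ 32/34 mod 53. 34⁻¹ ≡ 39 (mod 53) since 34·39 = 1326 ≡ 1, so λ ≡ 29.
  x = λ² - 18 - 52 = 841 - 70 ≡ 29; y = λ·(18 - 29) - 18 ≡ 34. → (29, 34)

(29, 34)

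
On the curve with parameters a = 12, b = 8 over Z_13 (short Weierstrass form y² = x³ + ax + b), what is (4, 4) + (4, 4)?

(6, 7)

tangent at (4, 4): λ = (3·4² + 12)/(2·4) ≡ 8/8. 8⁻¹ ≡ 5 (mod 13) since 8·5 = 40 ≡ 1, so λ ≡ 8·5 ≡ 1.
  x = λ² - 4 - 4 = 1 - 8 ≡ 6; y = λ·(4 - 6) - 4 ≡ 7. → (6, 7)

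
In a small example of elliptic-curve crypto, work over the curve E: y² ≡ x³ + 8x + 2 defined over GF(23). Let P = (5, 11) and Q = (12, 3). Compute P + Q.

(12, 20)

(5, 11) + (12, 3). λ = (3 - 11)/(12 - 5) ≡ 15/7 mod 23. 7⁻¹ ≡ 10 (mod 23) since 7·10 = 70 ≡ 1, so λ ≡ 12.
  x = λ² - 5 - 12 = 144 - 17 ≡ 12; y = λ·(5 - 12) - 11 ≡ 20. → (12, 20)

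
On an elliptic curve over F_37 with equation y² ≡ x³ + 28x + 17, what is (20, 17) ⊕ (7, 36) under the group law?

(36, 32)

(20, 17) + (7, 36). λ = (36 - 17)/(7 - 20) ≡ 19/24 mod 37. 24⁻¹ ≡ 17 (mod 37), so λ ≡ 27.
  x = λ² - 20 - 7 = 729 - 27 ≡ 36; y = λ·(20 - 36) - 17 ≡ 32. → (36, 32)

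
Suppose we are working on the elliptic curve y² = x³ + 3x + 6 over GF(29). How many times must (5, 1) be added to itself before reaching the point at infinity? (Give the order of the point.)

2P: tangent at (5, 1): λ = (3·5² + 3)/(2·1) ≡ 20/2. 2⁻¹ ≡ 15 (mod 29), so λ ≡ 20·15 ≡ 10.
  x = λ² - 5 - 5 = 100 - 10 ≡ 3; y = λ·(5 - 3) - 1 ≡ 19. → (3, 19)
3P: (3, 19) + (5, 1). λ = (1 - 19)/(5 - 3) ≡ 11/2 mod 29. 2⁻¹ ≡ 15 (mod 29) since 2·15 = 30 ≡ 1, so λ ≡ 20.
  x = λ² - 3 - 5 = 400 - 8 ≡ 15; y = λ·(3 - 15) - 19 ≡ 2. → (15, 2)
4P: (15, 2) + (5, 1). λ = (1 - 2)/(5 - 15) ≡ 28/19 mod 29. 19⁻¹ ≡ 26 (mod 29) since 19·26 = 494 ≡ 1, so λ ≡ 3.
  x = λ² - 15 - 5 = 9 - 20 ≡ 18; y = λ·(15 - 18) - 2 ≡ 18. → (18, 18)
5P: (18, 18) + (5, 1). λ = (1 - 18)/(5 - 18) ≡ 12/16 mod 29. 16⁻¹ ≡ 20 (mod 29), so λ ≡ 8.
  x = λ² - 18 - 5 = 64 - 23 ≡ 12; y = λ·(18 - 12) - 18 ≡ 1. → (12, 1)
6P: (12, 1) + (5, 1). λ = (1 - 1)/(5 - 12) ≡ 0/22 mod 29. 22⁻¹ ≡ 4 (mod 29), so λ ≡ 0.
  x = λ² - 12 - 5 = 0 - 17 ≡ 12; y = λ·(12 - 12) - 1 ≡ 28. → (12, 28)
7P: (12, 28) + (5, 1). λ = (1 - 28)/(5 - 12) ≡ 2/22 mod 29. 22⁻¹ ≡ 4 (mod 29), so λ ≡ 8.
  x = λ² - 12 - 5 = 64 - 17 ≡ 18; y = λ·(12 - 18) - 28 ≡ 11. → (18, 11)
8P: (18, 11) + (5, 1). λ = (1 - 11)/(5 - 18) ≡ 19/16 mod 29. 16⁻¹ ≡ 20 (mod 29), so λ ≡ 3.
  x = λ² - 18 - 5 = 9 - 23 ≡ 15; y = λ·(18 - 15) - 11 ≡ 27. → (15, 27)
9P: (15, 27) + (5, 1). λ = (1 - 27)/(5 - 15) ≡ 3/19 mod 29. 19⁻¹ ≡ 26 (mod 29) since 19·26 = 494 ≡ 1, so λ ≡ 20.
  x = λ² - 15 - 5 = 400 - 20 ≡ 3; y = λ·(15 - 3) - 27 ≡ 10. → (3, 10)
10P: (3, 10) + (5, 1). λ = (1 - 10)/(5 - 3) ≡ 20/2 mod 29. 2⁻¹ ≡ 15 (mod 29), so λ ≡ 10.
  x = λ² - 3 - 5 = 100 - 8 ≡ 5; y = λ·(3 - 5) - 10 ≡ 28. → (5, 28)
11P: (5, 28) + (5, 1): same x and y₁ ≡ -y₂, so the sum is the point at infinity.
11P = the point at infinity, so the order is 11.

11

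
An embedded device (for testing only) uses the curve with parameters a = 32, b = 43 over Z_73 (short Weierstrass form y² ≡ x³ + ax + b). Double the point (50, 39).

(44, 35)

tangent at (50, 39): λ = (3·50² + 32)/(2·39) ≡ 13/5. 5⁻¹ ≡ 44 (mod 73), so λ ≡ 13·44 ≡ 61.
  x = λ² - 50 - 50 = 3721 - 100 ≡ 44; y = λ·(50 - 44) - 39 ≡ 35. → (44, 35)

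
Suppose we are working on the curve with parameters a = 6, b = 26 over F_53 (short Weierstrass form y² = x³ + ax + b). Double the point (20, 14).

tangent at (20, 14): λ = (3·20² + 6)/(2·14) ≡ 40/28. 28⁻¹ ≡ 36 (mod 53), so λ ≡ 40·36 ≡ 9.
  x = λ² - 20 - 20 = 81 - 40 ≡ 41; y = λ·(20 - 41) - 14 ≡ 9. → (41, 9)

(41, 9)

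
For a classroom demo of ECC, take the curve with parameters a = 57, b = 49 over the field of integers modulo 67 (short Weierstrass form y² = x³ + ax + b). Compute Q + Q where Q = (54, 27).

(35, 30)

tangent at (54, 27): λ = (3·54² + 57)/(2·27) ≡ 28/54. 54⁻¹ ≡ 36 (mod 67) since 54·36 = 1944 ≡ 1, so λ ≡ 28·36 ≡ 3.
  x = λ² - 54 - 54 = 9 - 108 ≡ 35; y = λ·(54 - 35) - 27 ≡ 30. → (35, 30)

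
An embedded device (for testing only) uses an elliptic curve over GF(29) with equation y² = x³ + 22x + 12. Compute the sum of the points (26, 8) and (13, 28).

(26, 8) + (13, 28). λ = (28 - 8)/(13 - 26) ≡ 20/16 mod 29. 16⁻¹ ≡ 20 (mod 29) since 16·20 = 320 ≡ 1, so λ ≡ 23.
  x = λ² - 26 - 13 = 529 - 39 ≡ 26; y = λ·(26 - 26) - 8 ≡ 21. → (26, 21)

(26, 21)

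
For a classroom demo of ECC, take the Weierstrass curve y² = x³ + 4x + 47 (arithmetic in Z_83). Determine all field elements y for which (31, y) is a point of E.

x³ + 4x + 47 = 29962 ≡ 82 (mod 83).
82 is a non-residue mod 83; no y exists.

none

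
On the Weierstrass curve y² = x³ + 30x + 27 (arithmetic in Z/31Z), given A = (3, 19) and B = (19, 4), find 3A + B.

First 3A:
Repeated addition: build up to 3A.
2A: tangent at (3, 19): λ = (3·3² + 30)/(2·19) ≡ 26/7. 7⁻¹ ≡ 9 (mod 31), so λ ≡ 26·9 ≡ 17.
  x = λ² - 3 - 3 = 289 - 6 ≡ 4; y = λ·(3 - 4) - 19 ≡ 26. → (4, 26)
3A: (4, 26) + (3, 19). λ = (19 - 26)/(3 - 4) ≡ 24/30 mod 31. 30⁻¹ ≡ 30 (mod 31) since 30·30 = 900 ≡ 1, so λ ≡ 7.
  x = λ² - 4 - 3 = 49 - 7 ≡ 11; y = λ·(4 - 11) - 26 ≡ 18. → (11, 18)
3A = (11, 18).
Finally 3A + B:
(11, 18) + (19, 4). λ = (4 - 18)/(19 - 11) ≡ 17/8 mod 31. 8⁻¹ ≡ 4 (mod 31) since 8·4 = 32 ≡ 1, so λ ≡ 6.
  x = λ² - 11 - 19 = 36 - 30 ≡ 6; y = λ·(11 - 6) - 18 ≡ 12. → (6, 12)

(6, 12)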